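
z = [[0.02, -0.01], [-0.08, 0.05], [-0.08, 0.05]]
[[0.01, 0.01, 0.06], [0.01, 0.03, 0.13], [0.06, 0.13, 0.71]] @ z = [[-0.01, 0.0], [-0.01, 0.01], [-0.07, 0.04]]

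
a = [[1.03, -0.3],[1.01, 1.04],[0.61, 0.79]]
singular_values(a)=[1.84, 0.93]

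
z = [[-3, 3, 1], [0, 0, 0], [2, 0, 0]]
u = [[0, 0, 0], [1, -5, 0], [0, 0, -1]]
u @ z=[[0, 0, 0], [-3, 3, 1], [-2, 0, 0]]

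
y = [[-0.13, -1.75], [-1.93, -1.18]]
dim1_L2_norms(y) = [1.75, 2.26]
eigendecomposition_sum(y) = [[0.8, -0.58], [-0.63, 0.46]] + [[-0.93, -1.17], [-1.3, -1.64]]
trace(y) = -1.31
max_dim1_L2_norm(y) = 2.26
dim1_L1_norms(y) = [1.88, 3.11]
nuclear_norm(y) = 3.83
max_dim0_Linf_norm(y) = 1.93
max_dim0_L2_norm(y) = 2.11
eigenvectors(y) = [[0.78, 0.58], [-0.62, 0.81]]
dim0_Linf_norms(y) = [1.93, 1.75]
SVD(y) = [[-0.55,-0.84],[-0.84,0.55]] @ diag([2.5745870727059463, 1.25227848542384]) @ [[0.66, 0.76], [-0.76, 0.66]]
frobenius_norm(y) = 2.86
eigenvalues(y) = [1.26, -2.57]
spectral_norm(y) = 2.57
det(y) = -3.22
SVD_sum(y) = [[-0.92, -1.06], [-1.41, -1.63]] + [[0.79, -0.69], [-0.52, 0.45]]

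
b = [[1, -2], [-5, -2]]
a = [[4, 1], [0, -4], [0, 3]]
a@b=[[-1, -10], [20, 8], [-15, -6]]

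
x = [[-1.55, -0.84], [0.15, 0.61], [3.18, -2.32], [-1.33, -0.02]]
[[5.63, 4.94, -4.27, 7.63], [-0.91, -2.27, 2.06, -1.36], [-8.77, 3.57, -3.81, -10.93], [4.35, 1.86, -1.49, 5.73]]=x@[[-3.26, -1.35, 1.07, -4.29], [-0.69, -3.39, 3.11, -1.17]]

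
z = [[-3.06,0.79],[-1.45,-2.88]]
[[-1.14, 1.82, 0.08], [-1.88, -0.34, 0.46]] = z@ [[0.48, -0.5, -0.06], [0.41, 0.37, -0.13]]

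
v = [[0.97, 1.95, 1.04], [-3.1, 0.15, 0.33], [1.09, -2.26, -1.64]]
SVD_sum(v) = [[-0.69, 0.72, 0.52], [-1.33, 1.37, 1.00], [1.77, -1.83, -1.34]] + [[1.67, 1.19, 0.59],[-1.77, -1.25, -0.63],[-0.67, -0.48, -0.24]] + [[-0.01, 0.05, -0.08], [-0.00, 0.03, -0.05], [-0.01, 0.04, -0.07]]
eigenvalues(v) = [(-0.05+1.98j), (-0.05-1.98j), (-0.41+0j)]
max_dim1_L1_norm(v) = 4.99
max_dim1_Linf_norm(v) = 3.1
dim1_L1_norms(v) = [3.96, 3.58, 4.99]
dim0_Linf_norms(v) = [3.1, 2.26, 1.64]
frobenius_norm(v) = 4.95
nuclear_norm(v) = 7.12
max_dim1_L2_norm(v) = 3.12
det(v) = -1.61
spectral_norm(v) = 3.76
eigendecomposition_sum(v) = [[0.49+0.99j, 0.98+0.02j, (0.52-0j)], [-1.73+0.80j, (-0.07+1.68j), (-0.02+0.9j)], [0.87-1.54j, (-0.86-1.31j), -0.47-0.69j]] + [[0.49-0.99j, (0.98-0.02j), (0.52+0j)], [-1.73-0.80j, (-0.07-1.68j), (-0.02-0.9j)], [(0.87+1.54j), (-0.86+1.31j), -0.47+0.69j]] + [[-0.01-0.00j, (-0-0j), (-0.01-0j)], [(0.35+0j), 0.29+0.00j, 0.37+0.00j], [(-0.65-0j), -0.53-0.00j, (-0.69-0j)]]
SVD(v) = [[0.30,  -0.66,  0.69], [0.57,  0.7,  0.43], [-0.76,  0.27,  0.59]] @ diag([3.764285382978924, 3.2193438793216966, 0.13296819982669117]) @ [[-0.62, 0.64, 0.47], [-0.78, -0.56, -0.28], [-0.08, 0.54, -0.84]]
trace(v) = -0.52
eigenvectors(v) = [[-0.01-0.39j, (-0.01+0.39j), 0.01+0.00j], [(0.67+0j), (0.67-0j), -0.47+0.00j], [-0.51+0.37j, (-0.51-0.37j), 0.88+0.00j]]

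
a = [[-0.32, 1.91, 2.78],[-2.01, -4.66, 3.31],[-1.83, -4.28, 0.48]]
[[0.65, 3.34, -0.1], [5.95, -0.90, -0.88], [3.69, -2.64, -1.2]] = a @ [[-0.20, -0.03, 0.98], [-0.7, 0.71, -0.12], [0.69, 0.71, 0.16]]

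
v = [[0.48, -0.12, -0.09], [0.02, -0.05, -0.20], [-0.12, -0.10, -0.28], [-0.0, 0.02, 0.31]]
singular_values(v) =[0.52, 0.47, 0.07]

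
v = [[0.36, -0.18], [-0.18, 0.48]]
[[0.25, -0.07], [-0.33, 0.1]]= v@[[0.42, -0.12], [-0.54, 0.16]]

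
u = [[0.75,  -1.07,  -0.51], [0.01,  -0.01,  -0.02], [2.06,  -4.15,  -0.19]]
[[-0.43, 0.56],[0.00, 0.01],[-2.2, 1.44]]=u @ [[-0.03, 0.48],[0.53, -0.10],[-0.31, -0.19]]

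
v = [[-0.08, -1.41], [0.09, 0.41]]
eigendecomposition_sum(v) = [[(-0.04+0.21j),(-0.7+0.45j)], [(0.05-0.03j),(0.2+0.05j)]] + [[-0.04-0.21j, -0.70-0.45j], [0.05+0.03j, 0.21-0.05j]]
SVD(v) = [[0.96, -0.28], [-0.28, -0.96]] @ diag([1.4719419361866481, 0.06392915215377608]) @ [[-0.07, -1.0],  [-1.00, 0.07]]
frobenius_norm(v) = 1.47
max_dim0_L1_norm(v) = 1.82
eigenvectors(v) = [[-0.97+0.00j, -0.97-0.00j],[0.17+0.18j, (0.17-0.18j)]]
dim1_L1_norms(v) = [1.49, 0.5]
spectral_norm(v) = 1.47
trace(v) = 0.33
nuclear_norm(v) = 1.54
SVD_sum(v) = [[-0.10, -1.41],[0.03, 0.41]] + [[0.02,-0.0],[0.06,-0.0]]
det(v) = 0.09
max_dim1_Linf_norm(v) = 1.41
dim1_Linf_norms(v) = [1.41, 0.41]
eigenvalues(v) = [(0.17+0.26j), (0.17-0.26j)]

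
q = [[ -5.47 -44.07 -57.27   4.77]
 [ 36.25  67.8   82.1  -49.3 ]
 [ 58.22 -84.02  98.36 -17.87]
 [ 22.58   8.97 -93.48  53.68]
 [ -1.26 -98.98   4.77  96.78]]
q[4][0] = -1.26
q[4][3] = 96.78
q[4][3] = 96.78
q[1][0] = 36.25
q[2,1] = -84.02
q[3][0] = 22.58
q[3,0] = 22.58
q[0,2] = -57.27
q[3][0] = 22.58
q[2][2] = 98.36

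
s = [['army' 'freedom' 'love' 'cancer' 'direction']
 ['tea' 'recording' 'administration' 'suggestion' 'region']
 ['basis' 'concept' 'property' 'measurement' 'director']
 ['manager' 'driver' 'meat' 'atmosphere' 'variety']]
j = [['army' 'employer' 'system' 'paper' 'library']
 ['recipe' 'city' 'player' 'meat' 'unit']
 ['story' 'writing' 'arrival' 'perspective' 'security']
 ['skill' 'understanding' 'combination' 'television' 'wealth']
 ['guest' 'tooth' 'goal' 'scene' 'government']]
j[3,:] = ['skill', 'understanding', 'combination', 'television', 'wealth']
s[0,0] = 'army'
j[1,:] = ['recipe', 'city', 'player', 'meat', 'unit']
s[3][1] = 'driver'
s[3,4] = 'variety'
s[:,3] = ['cancer', 'suggestion', 'measurement', 'atmosphere']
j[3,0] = 'skill'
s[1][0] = 'tea'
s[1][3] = 'suggestion'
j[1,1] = 'city'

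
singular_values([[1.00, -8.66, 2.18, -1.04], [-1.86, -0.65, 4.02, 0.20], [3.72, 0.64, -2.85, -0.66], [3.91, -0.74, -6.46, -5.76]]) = [11.04, 9.14, 2.78, 1.48]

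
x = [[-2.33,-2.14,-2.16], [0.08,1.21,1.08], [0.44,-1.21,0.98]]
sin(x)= [[-1.07,-1.75,-1.68],[0.05,1.75,0.79],[0.35,-0.86,1.60]]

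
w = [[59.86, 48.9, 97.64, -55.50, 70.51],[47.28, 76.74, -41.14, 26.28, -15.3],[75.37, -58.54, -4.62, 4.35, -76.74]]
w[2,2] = -4.62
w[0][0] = 59.86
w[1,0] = 47.28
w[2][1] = -58.54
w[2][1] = -58.54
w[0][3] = -55.5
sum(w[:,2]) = 51.88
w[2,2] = -4.62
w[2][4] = -76.74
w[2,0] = 75.37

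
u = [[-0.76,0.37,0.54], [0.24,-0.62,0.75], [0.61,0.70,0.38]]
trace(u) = -1.00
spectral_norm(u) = 1.01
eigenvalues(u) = [(1+0j), (-1+0.08j), (-1-0.08j)]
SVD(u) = [[-0.68, -0.37, 0.63], [0.65, 0.08, 0.75], [-0.33, 0.93, 0.19]] @ diag([1.0064321605455118, 1.0030149756334588, 0.9990772066635815]) @ [[0.47, -0.88, -0.0], [0.86, 0.46, 0.21], [-0.18, -0.10, 0.98]]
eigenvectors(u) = [[(-0.35+0j), (-0.67+0j), -0.67-0.00j], [(-0.44+0j), (0.12-0.62j), 0.12+0.62j], [-0.83+0.00j, (0.22+0.32j), 0.22-0.32j]]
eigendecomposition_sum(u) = [[0.12+0.00j, (0.15+0j), 0.29+0.00j],[0.15+0.00j, (0.19+0j), 0.36+0.00j],[(0.29+0j), 0.36+0.00j, (0.69+0j)]] + [[(-0.44+0.04j), 0.11+0.42j, 0.13-0.24j], [0.04-0.41j, -0.41+0.03j, (0.19+0.16j)], [0.16+0.20j, 0.17-0.19j, (-0.16+0.02j)]] + [[(-0.44-0.04j), (0.11-0.42j), 0.13+0.24j], [0.04+0.41j, (-0.41-0.03j), (0.19-0.16j)], [(0.16-0.2j), (0.17+0.19j), (-0.16-0.02j)]]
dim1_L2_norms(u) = [1.0, 1.0, 1.0]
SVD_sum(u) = [[-0.32,0.61,0.0], [0.31,-0.58,-0.00], [-0.16,0.29,0.0]] + [[-0.32, -0.17, -0.08],[0.07, 0.04, 0.02],[0.80, 0.43, 0.19]] + [[-0.12, -0.06, 0.62], [-0.14, -0.08, 0.74], [-0.03, -0.02, 0.18]]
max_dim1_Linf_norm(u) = 0.76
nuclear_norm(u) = 3.01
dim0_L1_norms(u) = [1.61, 1.69, 1.67]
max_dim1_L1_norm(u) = 1.69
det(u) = 1.01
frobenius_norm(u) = 1.74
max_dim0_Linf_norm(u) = 0.76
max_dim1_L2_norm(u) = 1.0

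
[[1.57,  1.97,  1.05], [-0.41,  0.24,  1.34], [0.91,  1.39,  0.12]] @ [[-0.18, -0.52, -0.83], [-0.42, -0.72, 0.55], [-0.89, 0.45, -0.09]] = [[-2.04, -1.76, -0.31],  [-1.22, 0.64, 0.35],  [-0.85, -1.42, -0.0]]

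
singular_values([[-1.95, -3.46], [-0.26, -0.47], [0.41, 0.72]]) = [4.09, 0.01]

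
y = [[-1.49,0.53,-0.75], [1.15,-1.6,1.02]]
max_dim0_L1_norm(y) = 2.64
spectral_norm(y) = 2.73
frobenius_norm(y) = 2.83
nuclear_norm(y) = 3.46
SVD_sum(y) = [[-1.1,0.96,-0.77], [1.45,-1.27,1.01]] + [[-0.39, -0.43, 0.02], [-0.30, -0.33, 0.01]]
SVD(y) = [[-0.6, 0.80], [0.8, 0.6]] @ diag([2.728951291331653, 0.7343193103407416]) @ [[0.67, -0.58, 0.46], [-0.67, -0.74, 0.03]]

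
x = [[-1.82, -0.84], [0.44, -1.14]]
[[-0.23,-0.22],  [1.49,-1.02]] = x@ [[0.62, -0.25], [-1.07, 0.8]]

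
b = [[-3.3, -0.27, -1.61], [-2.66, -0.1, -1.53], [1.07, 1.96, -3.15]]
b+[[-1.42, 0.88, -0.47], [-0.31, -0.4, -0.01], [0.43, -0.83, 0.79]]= [[-4.72, 0.61, -2.08],  [-2.97, -0.50, -1.54],  [1.50, 1.13, -2.36]]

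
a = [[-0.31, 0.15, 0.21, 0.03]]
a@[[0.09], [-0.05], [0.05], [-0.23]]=[[-0.03]]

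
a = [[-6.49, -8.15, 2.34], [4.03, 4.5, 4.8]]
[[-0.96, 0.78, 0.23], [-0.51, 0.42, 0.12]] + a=[[-7.45, -7.37, 2.57], [3.52, 4.92, 4.92]]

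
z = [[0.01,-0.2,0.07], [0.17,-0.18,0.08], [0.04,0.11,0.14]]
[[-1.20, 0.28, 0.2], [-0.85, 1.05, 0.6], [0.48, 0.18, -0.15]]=z @ [[1.61, 4.86, 2.69],[5.61, -0.95, -1.2],[-1.41, 0.66, -0.9]]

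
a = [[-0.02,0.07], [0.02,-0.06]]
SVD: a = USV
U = [[-0.75, 0.66], [0.66, 0.75]]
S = [0.1, 0.0]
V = [[0.29, -0.96], [0.96, 0.29]]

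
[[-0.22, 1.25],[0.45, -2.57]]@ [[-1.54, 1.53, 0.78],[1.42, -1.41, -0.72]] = [[2.11, -2.1, -1.07],  [-4.34, 4.31, 2.2]]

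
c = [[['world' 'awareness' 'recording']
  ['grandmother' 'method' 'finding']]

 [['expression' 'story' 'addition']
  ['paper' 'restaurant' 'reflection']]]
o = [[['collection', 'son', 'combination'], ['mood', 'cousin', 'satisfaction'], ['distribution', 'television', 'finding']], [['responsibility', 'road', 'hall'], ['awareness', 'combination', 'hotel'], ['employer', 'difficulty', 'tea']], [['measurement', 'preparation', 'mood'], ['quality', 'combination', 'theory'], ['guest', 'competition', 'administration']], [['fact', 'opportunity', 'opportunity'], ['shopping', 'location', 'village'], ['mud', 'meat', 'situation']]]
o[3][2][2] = 'situation'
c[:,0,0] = ['world', 'expression']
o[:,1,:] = [['mood', 'cousin', 'satisfaction'], ['awareness', 'combination', 'hotel'], ['quality', 'combination', 'theory'], ['shopping', 'location', 'village']]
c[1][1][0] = 'paper'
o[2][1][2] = 'theory'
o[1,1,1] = 'combination'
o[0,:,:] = [['collection', 'son', 'combination'], ['mood', 'cousin', 'satisfaction'], ['distribution', 'television', 'finding']]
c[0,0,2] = 'recording'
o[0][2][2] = 'finding'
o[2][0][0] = 'measurement'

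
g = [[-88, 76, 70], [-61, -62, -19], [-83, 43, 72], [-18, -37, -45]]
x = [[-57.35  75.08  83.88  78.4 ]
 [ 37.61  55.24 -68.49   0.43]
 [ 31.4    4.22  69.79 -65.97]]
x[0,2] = 83.88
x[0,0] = -57.35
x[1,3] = 0.43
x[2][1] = 4.22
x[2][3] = -65.97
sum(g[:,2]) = 78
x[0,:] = [-57.35, 75.08, 83.88, 78.4]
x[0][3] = 78.4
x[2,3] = -65.97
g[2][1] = 43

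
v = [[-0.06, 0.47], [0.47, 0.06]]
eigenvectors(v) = [[-0.75,-0.66], [0.66,-0.75]]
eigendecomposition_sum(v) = [[-0.27, 0.24], [0.24, -0.21]] + [[0.21, 0.23], [0.23, 0.27]]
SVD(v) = [[-0.13, 0.99], [0.99, 0.13]] @ diag([0.47381430961928533, 0.4738143096192853]) @ [[1.0, 0.00], [0.0, 1.0]]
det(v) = -0.22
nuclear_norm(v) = 0.95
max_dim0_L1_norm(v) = 0.53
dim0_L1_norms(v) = [0.53, 0.53]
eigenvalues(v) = [-0.47, 0.47]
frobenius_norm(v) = 0.67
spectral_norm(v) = 0.47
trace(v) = 0.00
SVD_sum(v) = [[-0.06, 0.00],[0.47, 0.00]] + [[0.00, 0.47], [0.0, 0.06]]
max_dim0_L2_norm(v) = 0.47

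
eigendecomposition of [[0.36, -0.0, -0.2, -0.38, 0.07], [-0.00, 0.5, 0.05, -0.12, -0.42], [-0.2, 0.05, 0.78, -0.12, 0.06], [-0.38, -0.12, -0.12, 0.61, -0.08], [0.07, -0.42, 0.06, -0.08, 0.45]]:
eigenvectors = [[-0.59, -0.52, -0.18, 0.59, -0.07], [-0.43, 0.52, -0.12, -0.11, -0.72], [-0.18, -0.25, 0.92, -0.14, -0.21], [-0.54, -0.20, -0.2, -0.73, 0.32], [-0.39, 0.60, 0.27, 0.30, 0.57]]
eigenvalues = [-0.0, 0.03, 0.86, 0.91, 0.9]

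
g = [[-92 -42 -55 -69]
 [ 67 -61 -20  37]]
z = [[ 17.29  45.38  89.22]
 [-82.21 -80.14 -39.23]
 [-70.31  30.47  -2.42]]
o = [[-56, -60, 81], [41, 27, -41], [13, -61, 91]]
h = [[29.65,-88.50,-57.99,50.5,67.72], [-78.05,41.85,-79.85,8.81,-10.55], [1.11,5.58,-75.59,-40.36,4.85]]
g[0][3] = -69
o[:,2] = [81, -41, 91]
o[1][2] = -41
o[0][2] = 81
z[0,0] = 17.29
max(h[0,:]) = 67.72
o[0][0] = -56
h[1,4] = -10.55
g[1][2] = -20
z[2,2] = -2.42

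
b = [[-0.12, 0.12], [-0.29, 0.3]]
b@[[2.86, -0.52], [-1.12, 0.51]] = [[-0.48, 0.12], [-1.17, 0.3]]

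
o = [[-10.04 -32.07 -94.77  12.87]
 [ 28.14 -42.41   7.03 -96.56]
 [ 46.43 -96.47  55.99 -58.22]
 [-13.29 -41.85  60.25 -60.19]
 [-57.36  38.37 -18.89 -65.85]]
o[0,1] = -32.07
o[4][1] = 38.37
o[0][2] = -94.77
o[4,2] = -18.89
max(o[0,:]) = 12.87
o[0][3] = 12.87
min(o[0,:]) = -94.77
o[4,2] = -18.89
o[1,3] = -96.56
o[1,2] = 7.03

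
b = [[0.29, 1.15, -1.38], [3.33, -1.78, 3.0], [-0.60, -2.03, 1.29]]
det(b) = 4.89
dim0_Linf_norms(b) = [3.33, 2.03, 3.0]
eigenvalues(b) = [(1.82+0j), (-1.01+1.29j), (-1.01-1.29j)]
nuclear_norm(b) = 7.99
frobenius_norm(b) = 5.72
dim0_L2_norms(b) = [3.4, 2.93, 3.55]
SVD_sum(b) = [[-0.73,0.67,-0.92],[2.56,-2.33,3.21],[0.84,-0.77,1.06]] + [[0.92,  0.69,  -0.24], [0.76,  0.57,  -0.19], [-1.51,  -1.13,  0.38]] + [[0.10,-0.21,-0.23],[0.01,-0.01,-0.02],[0.06,-0.14,-0.15]]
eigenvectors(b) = [[-0.67+0.00j, (-0.25+0.05j), -0.25-0.05j],[0.00+0.00j, 0.79+0.00j, (0.79-0j)],[(0.74+0j), 0.48+0.28j, 0.48-0.28j]]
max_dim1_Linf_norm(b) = 3.33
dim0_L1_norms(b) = [4.22, 4.96, 5.67]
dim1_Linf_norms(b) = [1.38, 3.33, 2.03]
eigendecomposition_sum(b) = [[1.51+0.00j, 0.64-0.00j, -0.29+0.00j],[-0.00+0.00j, (-0+0j), 0.00+0.00j],[(-1.68+0j), -0.72+0.00j, 0.32+0.00j]] + [[(-0.61-0.3j),0.25-0.17j,(-0.55-0.27j)],[1.67+1.31j,-0.89+0.34j,(1.5+1.18j)],[(0.54+1.38j),(-0.66-0.11j),(0.49+1.24j)]] + [[(-0.61+0.3j), 0.25+0.17j, (-0.55+0.27j)], [(1.67-1.31j), (-0.89-0.34j), (1.5-1.18j)], [0.54-1.38j, -0.66+0.11j, 0.49-1.24j]]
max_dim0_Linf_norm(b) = 3.33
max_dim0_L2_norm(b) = 3.55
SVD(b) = [[0.26, 0.48, 0.84], [-0.92, 0.39, 0.06], [-0.3, -0.78, 0.54]] @ diag([5.152738804065988, 2.4520669985148196, 0.3872341047314006]) @ [[-0.54, 0.49, -0.68],[0.78, 0.59, -0.2],[0.30, -0.64, -0.71]]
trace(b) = -0.20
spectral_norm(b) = 5.15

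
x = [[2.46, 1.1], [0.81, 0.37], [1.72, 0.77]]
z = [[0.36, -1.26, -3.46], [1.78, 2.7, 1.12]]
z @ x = [[-6.09, -2.73], [8.49, 3.82]]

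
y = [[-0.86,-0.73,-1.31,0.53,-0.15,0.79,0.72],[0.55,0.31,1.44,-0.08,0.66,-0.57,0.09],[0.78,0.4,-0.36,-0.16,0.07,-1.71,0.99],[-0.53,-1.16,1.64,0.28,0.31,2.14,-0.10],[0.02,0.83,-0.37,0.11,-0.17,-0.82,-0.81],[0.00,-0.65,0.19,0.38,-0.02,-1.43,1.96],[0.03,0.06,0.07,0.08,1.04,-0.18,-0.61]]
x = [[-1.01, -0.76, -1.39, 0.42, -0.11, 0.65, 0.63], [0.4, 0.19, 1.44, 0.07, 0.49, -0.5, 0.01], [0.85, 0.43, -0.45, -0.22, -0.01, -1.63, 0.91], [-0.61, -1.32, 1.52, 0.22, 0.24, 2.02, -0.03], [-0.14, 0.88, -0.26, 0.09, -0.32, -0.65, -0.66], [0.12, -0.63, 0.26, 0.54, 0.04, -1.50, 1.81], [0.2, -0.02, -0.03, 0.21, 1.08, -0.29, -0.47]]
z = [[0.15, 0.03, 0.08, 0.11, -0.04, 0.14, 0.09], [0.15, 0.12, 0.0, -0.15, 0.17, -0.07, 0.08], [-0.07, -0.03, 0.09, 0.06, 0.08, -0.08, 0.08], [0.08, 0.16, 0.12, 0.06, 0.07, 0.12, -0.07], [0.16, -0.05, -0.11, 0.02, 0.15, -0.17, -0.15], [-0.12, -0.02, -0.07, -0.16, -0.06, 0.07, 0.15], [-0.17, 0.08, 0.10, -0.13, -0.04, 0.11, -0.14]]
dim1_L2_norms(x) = [2.13, 1.66, 2.15, 2.93, 1.35, 2.51, 1.25]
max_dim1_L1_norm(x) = 5.96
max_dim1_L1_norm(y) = 6.16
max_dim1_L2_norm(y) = 3.01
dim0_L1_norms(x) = [3.33, 4.23, 5.35, 1.77, 2.29, 7.24, 4.52]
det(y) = -0.56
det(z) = -0.00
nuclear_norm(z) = 1.72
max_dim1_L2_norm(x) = 2.93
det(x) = -0.02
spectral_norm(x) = 3.80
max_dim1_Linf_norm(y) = 2.14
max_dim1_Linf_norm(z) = 0.17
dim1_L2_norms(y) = [2.11, 1.8, 2.2, 3.01, 1.48, 2.55, 1.23]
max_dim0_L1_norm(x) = 7.24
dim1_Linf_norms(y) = [1.31, 1.44, 1.71, 2.14, 0.83, 1.96, 1.04]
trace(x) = -3.34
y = x + z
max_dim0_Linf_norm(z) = 0.17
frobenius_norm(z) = 0.75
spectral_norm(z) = 0.45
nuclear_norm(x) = 11.22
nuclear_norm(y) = 11.46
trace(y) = -2.84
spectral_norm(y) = 3.92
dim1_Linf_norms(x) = [1.39, 1.44, 1.63, 2.02, 0.88, 1.81, 1.08]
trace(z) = 0.50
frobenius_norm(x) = 5.50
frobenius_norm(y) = 5.64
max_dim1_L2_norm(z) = 0.34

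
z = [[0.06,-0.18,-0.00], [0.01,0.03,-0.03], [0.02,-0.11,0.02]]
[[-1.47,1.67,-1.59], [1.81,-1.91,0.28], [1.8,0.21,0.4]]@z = [[-0.1, 0.49, -0.08], [0.10, -0.41, 0.06], [0.12, -0.36, 0.00]]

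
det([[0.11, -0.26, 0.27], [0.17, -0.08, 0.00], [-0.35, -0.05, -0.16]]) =-0.016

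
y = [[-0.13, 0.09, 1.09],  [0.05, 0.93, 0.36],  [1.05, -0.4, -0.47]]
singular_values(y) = [1.54, 0.84, 0.78]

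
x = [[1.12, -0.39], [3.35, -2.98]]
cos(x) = [[0.88, -0.18], [1.56, -1.04]]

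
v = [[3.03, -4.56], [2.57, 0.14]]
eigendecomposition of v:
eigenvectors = [[0.80+0.00j,0.80-0.00j],  [0.25-0.54j,(0.25+0.54j)]]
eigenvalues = [(1.58+3.1j), (1.58-3.1j)]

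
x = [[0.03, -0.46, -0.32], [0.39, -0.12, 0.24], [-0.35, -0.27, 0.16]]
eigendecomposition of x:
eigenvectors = [[0.03-0.58j, (0.03+0.58j), -0.58+0.00j], [-0.68+0.00j, (-0.68-0j), -0.06+0.00j], [(0.12-0.43j), (0.12+0.43j), 0.81+0.00j]]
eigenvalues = [(-0.18+0.49j), (-0.18-0.49j), (0.43+0j)]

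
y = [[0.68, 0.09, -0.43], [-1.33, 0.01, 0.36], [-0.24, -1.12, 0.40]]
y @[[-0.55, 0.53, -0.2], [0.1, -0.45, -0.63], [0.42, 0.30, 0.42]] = [[-0.55, 0.19, -0.37],  [0.88, -0.6, 0.41],  [0.19, 0.5, 0.92]]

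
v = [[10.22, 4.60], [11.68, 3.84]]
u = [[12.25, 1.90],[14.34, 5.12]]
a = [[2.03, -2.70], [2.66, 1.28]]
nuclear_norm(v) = 17.49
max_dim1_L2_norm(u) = 15.23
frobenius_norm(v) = 16.64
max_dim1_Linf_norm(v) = 11.68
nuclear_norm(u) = 21.37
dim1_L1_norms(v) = [14.82, 15.52]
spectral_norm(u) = 19.55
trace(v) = 14.06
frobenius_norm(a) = 4.49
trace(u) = 17.37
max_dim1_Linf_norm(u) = 14.34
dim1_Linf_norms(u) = [12.25, 14.34]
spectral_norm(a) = 3.53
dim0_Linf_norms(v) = [11.68, 4.6]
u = a + v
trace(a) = 3.31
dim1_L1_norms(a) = [4.73, 3.94]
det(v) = -14.48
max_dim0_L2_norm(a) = 3.35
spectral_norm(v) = 16.61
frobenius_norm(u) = 19.63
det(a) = 9.78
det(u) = 35.47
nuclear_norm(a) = 6.30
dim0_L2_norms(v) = [15.52, 5.99]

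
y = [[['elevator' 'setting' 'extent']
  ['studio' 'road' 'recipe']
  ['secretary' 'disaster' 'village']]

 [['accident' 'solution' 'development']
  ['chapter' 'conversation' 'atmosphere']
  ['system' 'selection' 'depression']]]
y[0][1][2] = 'recipe'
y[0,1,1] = 'road'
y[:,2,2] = ['village', 'depression']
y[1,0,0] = 'accident'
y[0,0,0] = 'elevator'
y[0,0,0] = 'elevator'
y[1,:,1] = ['solution', 'conversation', 'selection']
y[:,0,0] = ['elevator', 'accident']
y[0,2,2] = 'village'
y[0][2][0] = 'secretary'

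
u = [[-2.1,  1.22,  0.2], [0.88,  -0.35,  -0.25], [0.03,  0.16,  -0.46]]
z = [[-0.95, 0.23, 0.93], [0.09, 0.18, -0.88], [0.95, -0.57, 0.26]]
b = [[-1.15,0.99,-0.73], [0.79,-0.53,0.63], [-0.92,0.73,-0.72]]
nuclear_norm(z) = 2.78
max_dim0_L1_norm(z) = 2.07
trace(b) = -2.40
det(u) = 0.09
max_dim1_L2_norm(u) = 2.44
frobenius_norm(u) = 2.67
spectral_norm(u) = 2.62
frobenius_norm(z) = 1.98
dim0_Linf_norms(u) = [2.1, 1.22, 0.46]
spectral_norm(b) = 2.45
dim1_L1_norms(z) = [2.11, 1.15, 1.78]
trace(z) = -0.51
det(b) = 0.01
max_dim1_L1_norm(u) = 3.52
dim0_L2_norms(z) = [1.35, 0.64, 1.31]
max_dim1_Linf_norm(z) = 0.95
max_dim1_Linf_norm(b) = 1.15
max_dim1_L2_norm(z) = 1.35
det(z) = 0.03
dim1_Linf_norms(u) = [2.1, 0.88, 0.46]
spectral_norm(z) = 1.61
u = b + z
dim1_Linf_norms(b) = [1.15, 0.79, 0.92]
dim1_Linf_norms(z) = [0.95, 0.88, 0.95]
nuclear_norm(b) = 2.66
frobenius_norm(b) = 2.46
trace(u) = -2.91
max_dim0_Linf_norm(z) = 0.95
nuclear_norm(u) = 3.21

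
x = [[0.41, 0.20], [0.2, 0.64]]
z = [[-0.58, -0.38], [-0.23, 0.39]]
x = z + [[0.99,0.58],[0.43,0.25]]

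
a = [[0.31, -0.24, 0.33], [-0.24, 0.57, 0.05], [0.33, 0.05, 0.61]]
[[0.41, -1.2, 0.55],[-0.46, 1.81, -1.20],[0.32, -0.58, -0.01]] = a@[[1.98, -2.61, -1.27], [0.08, 2.05, -2.72], [-0.56, 0.30, 0.89]]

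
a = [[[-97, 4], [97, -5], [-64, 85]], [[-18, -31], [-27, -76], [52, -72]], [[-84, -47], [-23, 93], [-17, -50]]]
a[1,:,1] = [-31, -76, -72]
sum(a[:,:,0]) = -181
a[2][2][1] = -50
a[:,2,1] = [85, -72, -50]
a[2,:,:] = [[-84, -47], [-23, 93], [-17, -50]]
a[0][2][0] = -64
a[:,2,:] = [[-64, 85], [52, -72], [-17, -50]]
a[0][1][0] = 97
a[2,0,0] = -84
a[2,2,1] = -50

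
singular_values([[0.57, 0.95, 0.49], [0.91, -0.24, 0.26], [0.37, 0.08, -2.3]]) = [2.37, 1.23, 0.84]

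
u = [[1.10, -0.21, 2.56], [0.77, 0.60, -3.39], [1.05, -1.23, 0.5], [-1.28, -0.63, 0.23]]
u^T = [[1.1, 0.77, 1.05, -1.28],[-0.21, 0.60, -1.23, -0.63],[2.56, -3.39, 0.5, 0.23]]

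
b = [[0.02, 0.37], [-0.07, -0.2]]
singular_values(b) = [0.42, 0.05]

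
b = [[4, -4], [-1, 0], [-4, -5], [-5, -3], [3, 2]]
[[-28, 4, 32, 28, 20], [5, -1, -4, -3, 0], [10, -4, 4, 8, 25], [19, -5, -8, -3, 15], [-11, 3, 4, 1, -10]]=b@[[-5, 1, 4, 3, 0], [2, 0, -4, -4, -5]]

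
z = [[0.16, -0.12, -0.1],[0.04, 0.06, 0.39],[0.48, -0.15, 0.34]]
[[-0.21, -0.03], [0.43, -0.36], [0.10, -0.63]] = z@ [[-0.8, -0.7], [-0.39, 0.04], [1.24, -0.86]]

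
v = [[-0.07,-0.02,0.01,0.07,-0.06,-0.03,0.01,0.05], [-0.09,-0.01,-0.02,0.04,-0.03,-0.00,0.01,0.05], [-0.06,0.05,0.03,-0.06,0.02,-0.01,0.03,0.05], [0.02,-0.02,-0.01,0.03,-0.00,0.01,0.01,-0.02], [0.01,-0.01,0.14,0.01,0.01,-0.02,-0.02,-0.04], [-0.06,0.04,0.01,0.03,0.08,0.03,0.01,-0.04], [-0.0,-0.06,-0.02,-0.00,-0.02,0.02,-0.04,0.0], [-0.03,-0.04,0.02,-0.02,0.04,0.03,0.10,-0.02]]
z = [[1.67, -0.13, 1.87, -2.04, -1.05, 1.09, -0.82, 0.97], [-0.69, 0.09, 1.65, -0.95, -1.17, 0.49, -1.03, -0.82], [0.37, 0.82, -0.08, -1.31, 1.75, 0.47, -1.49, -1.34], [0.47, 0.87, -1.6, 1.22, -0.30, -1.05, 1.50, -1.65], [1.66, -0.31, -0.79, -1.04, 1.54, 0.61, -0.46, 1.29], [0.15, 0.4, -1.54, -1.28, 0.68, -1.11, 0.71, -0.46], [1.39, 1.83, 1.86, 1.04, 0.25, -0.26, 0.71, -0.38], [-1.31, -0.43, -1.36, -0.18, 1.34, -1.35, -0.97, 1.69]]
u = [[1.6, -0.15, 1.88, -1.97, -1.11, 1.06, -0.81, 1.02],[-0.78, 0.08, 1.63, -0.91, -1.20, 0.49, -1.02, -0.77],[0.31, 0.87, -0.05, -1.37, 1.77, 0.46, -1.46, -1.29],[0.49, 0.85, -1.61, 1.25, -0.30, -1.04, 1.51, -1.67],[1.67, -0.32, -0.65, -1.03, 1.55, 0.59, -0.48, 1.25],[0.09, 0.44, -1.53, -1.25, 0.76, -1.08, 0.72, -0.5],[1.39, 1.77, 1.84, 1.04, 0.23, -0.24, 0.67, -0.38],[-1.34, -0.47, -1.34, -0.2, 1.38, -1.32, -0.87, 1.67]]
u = v + z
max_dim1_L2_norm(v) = 0.15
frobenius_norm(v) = 0.33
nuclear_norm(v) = 0.78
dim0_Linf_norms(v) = [0.09, 0.06, 0.14, 0.07, 0.08, 0.03, 0.1, 0.05]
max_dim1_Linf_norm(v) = 0.14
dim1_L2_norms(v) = [0.13, 0.12, 0.12, 0.05, 0.15, 0.12, 0.08, 0.13]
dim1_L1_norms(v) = [0.32, 0.25, 0.31, 0.12, 0.26, 0.3, 0.16, 0.3]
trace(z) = 5.73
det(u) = 27.73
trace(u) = 5.69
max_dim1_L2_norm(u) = 3.75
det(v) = -0.00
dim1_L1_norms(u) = [9.6, 6.88, 7.58, 8.72, 7.54, 6.37, 7.56, 8.59]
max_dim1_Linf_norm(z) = 2.04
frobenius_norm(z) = 8.97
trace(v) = -0.04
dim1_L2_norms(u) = [3.75, 2.72, 3.14, 3.37, 2.99, 2.57, 3.2, 3.32]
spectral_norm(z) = 5.30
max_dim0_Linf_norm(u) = 1.97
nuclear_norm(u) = 21.09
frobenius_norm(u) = 8.92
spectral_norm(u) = 5.29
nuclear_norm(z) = 21.24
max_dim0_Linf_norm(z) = 2.04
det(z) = 6.35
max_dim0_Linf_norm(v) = 0.14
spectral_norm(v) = 0.18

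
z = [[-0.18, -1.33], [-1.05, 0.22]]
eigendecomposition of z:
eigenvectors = [[-0.80, 0.69], [-0.6, -0.72]]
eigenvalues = [-1.18, 1.22]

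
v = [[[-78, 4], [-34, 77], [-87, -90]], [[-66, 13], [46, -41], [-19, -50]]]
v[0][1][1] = 77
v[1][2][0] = -19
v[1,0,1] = 13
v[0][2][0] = -87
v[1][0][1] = 13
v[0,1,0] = -34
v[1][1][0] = 46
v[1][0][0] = -66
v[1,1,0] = 46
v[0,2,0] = -87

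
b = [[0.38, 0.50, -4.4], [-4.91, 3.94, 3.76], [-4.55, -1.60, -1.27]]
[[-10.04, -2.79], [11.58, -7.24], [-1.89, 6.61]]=b@[[-0.34, -0.55], [0.33, -2.78], [2.29, 0.27]]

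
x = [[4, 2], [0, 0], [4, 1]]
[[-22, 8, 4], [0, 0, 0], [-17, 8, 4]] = x @[[-3, 2, 1], [-5, 0, 0]]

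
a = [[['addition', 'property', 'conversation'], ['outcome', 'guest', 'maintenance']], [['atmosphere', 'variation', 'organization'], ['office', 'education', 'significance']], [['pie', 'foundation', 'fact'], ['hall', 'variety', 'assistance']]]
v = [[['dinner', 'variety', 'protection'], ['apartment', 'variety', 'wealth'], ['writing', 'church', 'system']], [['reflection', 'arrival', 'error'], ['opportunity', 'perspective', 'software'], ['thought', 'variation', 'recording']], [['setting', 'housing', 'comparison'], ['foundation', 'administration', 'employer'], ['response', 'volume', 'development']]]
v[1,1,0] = 'opportunity'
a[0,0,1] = 'property'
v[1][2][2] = 'recording'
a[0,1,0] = 'outcome'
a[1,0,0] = 'atmosphere'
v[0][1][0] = 'apartment'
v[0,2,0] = 'writing'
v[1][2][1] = 'variation'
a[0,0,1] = 'property'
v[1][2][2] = 'recording'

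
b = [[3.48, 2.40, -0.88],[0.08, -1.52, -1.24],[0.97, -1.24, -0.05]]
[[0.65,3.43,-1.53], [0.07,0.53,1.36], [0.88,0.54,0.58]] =b @ [[0.51, 0.73, -0.15], [-0.33, 0.16, -0.57], [0.38, -0.58, -0.41]]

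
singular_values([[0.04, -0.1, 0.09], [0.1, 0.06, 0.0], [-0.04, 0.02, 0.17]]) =[0.2, 0.11, 0.11]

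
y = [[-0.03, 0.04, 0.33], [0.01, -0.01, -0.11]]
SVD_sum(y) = [[-0.03,0.04,0.33], [0.01,-0.01,-0.11]] + [[0.00, 0.00, -0.00], [0.00, 0.0, -0.0]]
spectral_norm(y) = 0.35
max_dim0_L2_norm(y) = 0.35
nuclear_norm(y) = 0.35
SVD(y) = [[-0.95,0.32], [0.32,0.95]] @ diag([0.35169608562336685, 0.0031405982234945294]) @ [[0.09, -0.12, -0.99],[0.01, 0.99, -0.12]]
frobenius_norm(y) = 0.35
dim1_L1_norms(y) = [0.4, 0.13]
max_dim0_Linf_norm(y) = 0.33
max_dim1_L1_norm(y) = 0.4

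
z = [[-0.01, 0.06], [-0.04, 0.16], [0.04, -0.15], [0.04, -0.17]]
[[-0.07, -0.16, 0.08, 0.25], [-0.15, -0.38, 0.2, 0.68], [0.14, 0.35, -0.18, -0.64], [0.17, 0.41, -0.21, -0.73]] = z@[[-2.24,-2.7,0.57,-0.48], [-1.5,-3.06,1.37,4.16]]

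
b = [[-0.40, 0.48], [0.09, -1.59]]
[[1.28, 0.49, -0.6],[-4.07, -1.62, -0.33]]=b @[[-0.15, 0.0, 1.86], [2.55, 1.02, 0.31]]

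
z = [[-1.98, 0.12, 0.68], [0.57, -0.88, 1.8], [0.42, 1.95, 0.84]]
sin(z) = [[-0.86, 0.26, 0.15], [0.04, -0.41, 0.78], [0.30, 0.77, 0.30]]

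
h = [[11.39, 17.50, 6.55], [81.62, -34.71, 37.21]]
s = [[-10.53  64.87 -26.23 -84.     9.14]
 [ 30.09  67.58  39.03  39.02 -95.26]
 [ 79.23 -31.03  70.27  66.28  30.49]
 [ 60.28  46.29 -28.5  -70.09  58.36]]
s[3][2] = -28.5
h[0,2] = 6.55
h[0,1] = 17.5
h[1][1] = -34.71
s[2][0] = 79.23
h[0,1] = 17.5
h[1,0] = 81.62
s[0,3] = -84.0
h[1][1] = -34.71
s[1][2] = 39.03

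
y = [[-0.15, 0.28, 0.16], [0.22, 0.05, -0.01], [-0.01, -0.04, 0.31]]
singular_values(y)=[0.4, 0.27, 0.21]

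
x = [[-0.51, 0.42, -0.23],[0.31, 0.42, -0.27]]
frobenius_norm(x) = 0.91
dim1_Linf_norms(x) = [0.51, 0.42]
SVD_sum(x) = [[-0.31,0.51,-0.29], [-0.14,0.23,-0.13]] + [[-0.20, -0.09, 0.06], [0.45, 0.19, -0.14]]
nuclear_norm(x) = 1.28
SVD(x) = [[-0.91, -0.41], [-0.41, 0.91]] @ diag([0.7247942064839009, 0.5563032969948789]) @ [[0.47, -0.77, 0.44],  [0.88, 0.38, -0.27]]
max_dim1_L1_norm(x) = 1.16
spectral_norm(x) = 0.72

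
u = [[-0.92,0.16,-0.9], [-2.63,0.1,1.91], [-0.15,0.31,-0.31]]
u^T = [[-0.92, -2.63, -0.15],  [0.16, 0.1, 0.31],  [-0.90, 1.91, -0.31]]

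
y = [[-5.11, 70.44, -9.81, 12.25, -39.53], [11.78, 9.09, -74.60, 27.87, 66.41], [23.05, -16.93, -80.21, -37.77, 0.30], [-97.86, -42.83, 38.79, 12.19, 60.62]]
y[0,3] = 12.25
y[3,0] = -97.86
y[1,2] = -74.6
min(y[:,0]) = -97.86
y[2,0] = 23.05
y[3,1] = -42.83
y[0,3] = 12.25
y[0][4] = -39.53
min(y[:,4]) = -39.53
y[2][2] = -80.21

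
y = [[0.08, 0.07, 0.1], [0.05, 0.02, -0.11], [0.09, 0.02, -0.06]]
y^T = [[0.08, 0.05, 0.09], [0.07, 0.02, 0.02], [0.10, -0.11, -0.06]]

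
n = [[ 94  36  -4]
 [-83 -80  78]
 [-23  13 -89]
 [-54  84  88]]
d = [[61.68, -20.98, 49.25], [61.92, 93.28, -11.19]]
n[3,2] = 88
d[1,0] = 61.92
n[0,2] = -4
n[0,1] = 36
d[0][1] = -20.98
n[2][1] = 13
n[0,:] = [94, 36, -4]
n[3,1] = 84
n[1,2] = 78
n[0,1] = 36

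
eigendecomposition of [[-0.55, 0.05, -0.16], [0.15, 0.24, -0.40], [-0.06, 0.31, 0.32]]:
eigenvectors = [[-0.99+0.00j, -0.09-0.08j, -0.09+0.08j], [(0.13+0j), (-0.76+0j), (-0.76-0j)], [(-0.11+0j), 0.06+0.64j, (0.06-0.64j)]]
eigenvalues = [(-0.57+0j), (0.29+0.35j), (0.29-0.35j)]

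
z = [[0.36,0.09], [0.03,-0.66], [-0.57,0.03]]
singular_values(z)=[0.68, 0.67]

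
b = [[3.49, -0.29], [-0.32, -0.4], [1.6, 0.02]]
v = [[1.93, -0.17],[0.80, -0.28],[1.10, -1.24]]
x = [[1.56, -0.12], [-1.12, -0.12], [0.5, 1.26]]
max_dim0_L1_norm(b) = 5.41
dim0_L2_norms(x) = [1.98, 1.27]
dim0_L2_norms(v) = [2.36, 1.28]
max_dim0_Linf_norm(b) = 3.49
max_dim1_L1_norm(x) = 1.76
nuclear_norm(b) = 4.30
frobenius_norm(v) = 2.69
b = v + x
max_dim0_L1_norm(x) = 3.18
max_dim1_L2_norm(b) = 3.5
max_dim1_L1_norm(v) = 2.34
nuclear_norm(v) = 3.45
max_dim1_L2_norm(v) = 1.94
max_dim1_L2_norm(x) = 1.56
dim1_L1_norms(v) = [2.1, 1.08, 2.34]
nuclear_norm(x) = 3.24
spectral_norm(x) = 2.02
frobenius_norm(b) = 3.88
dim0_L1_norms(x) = [3.18, 1.5]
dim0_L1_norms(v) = [3.83, 1.69]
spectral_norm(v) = 2.52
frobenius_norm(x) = 2.36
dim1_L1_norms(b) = [3.78, 0.72, 1.62]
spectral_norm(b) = 3.86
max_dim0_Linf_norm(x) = 1.56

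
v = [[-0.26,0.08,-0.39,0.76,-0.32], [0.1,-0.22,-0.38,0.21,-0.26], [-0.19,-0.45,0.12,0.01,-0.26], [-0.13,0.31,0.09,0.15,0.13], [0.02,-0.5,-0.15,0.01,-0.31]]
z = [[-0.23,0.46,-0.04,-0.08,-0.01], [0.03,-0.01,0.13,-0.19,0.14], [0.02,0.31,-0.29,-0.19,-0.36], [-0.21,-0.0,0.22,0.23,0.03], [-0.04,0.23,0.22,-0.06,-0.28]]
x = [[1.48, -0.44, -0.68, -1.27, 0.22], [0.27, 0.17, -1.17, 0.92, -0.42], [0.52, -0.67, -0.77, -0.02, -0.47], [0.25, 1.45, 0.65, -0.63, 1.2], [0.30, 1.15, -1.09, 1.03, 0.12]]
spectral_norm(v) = 1.08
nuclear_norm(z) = 1.94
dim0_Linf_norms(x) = [1.48, 1.45, 1.17, 1.27, 1.2]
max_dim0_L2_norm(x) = 2.02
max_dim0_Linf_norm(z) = 0.46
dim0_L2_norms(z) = [0.32, 0.6, 0.45, 0.37, 0.48]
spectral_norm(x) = 2.57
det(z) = 0.00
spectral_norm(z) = 0.75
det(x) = 0.00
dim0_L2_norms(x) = [1.64, 2.02, 2.01, 1.98, 1.38]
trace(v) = -0.52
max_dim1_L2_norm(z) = 0.59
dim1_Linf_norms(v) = [0.76, 0.38, 0.45, 0.31, 0.5]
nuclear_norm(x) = 7.05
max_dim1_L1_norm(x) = 4.18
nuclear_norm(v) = 2.35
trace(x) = 0.37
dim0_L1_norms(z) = [0.53, 1.01, 0.9, 0.75, 0.82]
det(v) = -0.00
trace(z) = -0.58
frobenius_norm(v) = 1.44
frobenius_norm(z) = 1.01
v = z @ x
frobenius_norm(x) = 4.08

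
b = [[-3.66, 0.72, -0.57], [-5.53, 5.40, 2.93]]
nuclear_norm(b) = 11.22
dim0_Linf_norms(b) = [5.53, 5.4, 2.93]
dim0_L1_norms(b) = [9.19, 6.12, 3.5]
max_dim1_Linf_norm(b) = 5.53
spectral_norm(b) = 8.74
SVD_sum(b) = [[-2.19, 1.81, 0.87],[-6.06, 5.01, 2.41]] + [[-1.47, -1.09, -1.44], [0.53, 0.39, 0.52]]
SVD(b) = [[-0.34, -0.94], [-0.94, 0.34]] @ diag([8.742701224172116, 2.4758584985534604]) @ [[0.74, -0.61, -0.29],[0.63, 0.47, 0.62]]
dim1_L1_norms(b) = [4.95, 13.86]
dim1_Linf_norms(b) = [3.66, 5.53]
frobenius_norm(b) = 9.09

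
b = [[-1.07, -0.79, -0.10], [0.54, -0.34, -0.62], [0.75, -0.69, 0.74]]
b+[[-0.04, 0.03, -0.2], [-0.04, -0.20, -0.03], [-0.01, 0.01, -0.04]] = [[-1.11, -0.76, -0.30], [0.5, -0.54, -0.65], [0.74, -0.68, 0.7]]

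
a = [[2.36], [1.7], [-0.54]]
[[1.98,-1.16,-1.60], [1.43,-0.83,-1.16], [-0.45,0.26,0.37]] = a @ [[0.84, -0.49, -0.68]]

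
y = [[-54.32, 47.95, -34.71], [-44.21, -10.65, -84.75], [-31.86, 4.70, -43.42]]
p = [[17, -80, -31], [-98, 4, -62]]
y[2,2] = -43.42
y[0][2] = -34.71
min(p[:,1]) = -80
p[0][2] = -31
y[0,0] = -54.32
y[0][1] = 47.95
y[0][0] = -54.32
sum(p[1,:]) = -156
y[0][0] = -54.32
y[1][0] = -44.21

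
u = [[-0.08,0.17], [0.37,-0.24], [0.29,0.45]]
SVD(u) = [[0.24, 0.29],[-0.16, -0.93],[0.96, -0.23]] @ diag([0.547624255701723, 0.46530385187222983]) @ [[0.36, 0.93], [-0.93, 0.36]]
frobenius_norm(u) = 0.72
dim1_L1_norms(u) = [0.25, 0.61, 0.74]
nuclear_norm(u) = 1.01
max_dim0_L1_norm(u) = 0.86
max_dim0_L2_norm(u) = 0.54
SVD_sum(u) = [[0.05, 0.12], [-0.03, -0.08], [0.19, 0.49]] + [[-0.13, 0.05], [0.40, -0.16], [0.1, -0.04]]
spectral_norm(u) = 0.55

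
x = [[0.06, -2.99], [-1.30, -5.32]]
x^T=[[0.06, -1.3], [-2.99, -5.32]]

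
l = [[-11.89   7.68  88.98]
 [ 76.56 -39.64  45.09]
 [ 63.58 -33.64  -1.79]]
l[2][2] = -1.79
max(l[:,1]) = 7.68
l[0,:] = [-11.89, 7.68, 88.98]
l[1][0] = 76.56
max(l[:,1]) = 7.68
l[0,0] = -11.89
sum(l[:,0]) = 128.25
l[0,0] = -11.89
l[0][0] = -11.89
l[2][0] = 63.58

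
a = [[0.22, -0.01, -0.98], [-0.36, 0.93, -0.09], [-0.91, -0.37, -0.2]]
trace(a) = 0.95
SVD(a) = [[-0.98, -0.17, -0.01], [0.08, -0.42, -0.9], [0.15, -0.89, 0.43]] @ diag([1.0044914704802224, 1.002805185667257, 1.000938881916043]) @ [[-0.38, 0.03, 0.92], [0.92, -0.06, 0.39], [-0.07, -1.00, 0.00]]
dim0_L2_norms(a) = [1.0, 1.0, 1.0]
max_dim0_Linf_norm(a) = 0.98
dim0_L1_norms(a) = [1.49, 1.31, 1.27]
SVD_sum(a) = [[0.38, -0.03, -0.91], [-0.03, 0.00, 0.08], [-0.06, 0.0, 0.14]] + [[-0.16, 0.01, -0.07],[-0.39, 0.03, -0.16],[-0.82, 0.06, -0.34]] + [[0.0, 0.01, -0.0], [0.06, 0.9, -0.00], [-0.03, -0.43, 0.0]]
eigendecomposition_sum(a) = [[-0.38+0.00j, (-0.09+0j), (-0.48+0j)],  [(-0.09+0j), (-0.02+0j), (-0.12+0j)],  [-0.48+0.00j, (-0.12+0j), (-0.6+0j)]] + [[0.30+0.07j,(0.04-0.39j),-0.25+0.02j],[(-0.13+0.37j),0.48+0.11j,(0.01-0.32j)],[-0.22-0.13j,(-0.13+0.29j),0.20+0.04j]] + [[(0.3-0.07j), 0.04+0.39j, -0.25-0.02j],[-0.13-0.37j, (0.48-0.11j), (0.01+0.32j)],[(-0.22+0.13j), (-0.13-0.29j), (0.2-0.04j)]]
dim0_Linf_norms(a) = [0.91, 0.93, 0.98]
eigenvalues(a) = [(-1+0j), (0.98+0.23j), (0.98-0.23j)]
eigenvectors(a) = [[(-0.62+0j), (0.07+0.55j), 0.07-0.55j], [-0.15+0.00j, -0.70+0.00j, (-0.7-0j)], [-0.77+0.00j, (0.08-0.44j), 0.08+0.44j]]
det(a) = -1.01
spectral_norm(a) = 1.00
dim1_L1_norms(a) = [1.21, 1.38, 1.48]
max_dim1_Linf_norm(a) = 0.98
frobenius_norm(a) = 1.74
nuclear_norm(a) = 3.01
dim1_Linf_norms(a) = [0.98, 0.93, 0.91]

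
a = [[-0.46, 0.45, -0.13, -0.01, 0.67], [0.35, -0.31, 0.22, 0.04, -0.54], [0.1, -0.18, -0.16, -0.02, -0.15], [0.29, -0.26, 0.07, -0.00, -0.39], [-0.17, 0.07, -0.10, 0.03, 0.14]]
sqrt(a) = [[(-1.74+0.03j), 2.38+0.11j, (-1.52+0.09j), (-0.74-0.05j), 4.11+0.12j], [0.71-0.05j, (-0.9-0.19j), (0.66-0.15j), (0.34+0.09j), (-1.64-0.24j)], [1.31+0.08j, -1.74+0.25j, 1.05+0.20j, (0.51-0.12j), -2.97+0.27j], [1.25-0.04j, (-1.53-0.1j), (1.04-0.08j), (0.54+0.05j), -2.74-0.07j], [(-0.55+0.07j), 0.73+0.24j, -0.48+0.18j, (-0.24-0.11j), (1.27+0.28j)]]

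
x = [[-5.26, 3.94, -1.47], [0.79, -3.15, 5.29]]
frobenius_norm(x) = 9.16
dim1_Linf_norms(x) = [5.26, 5.29]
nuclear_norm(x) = 12.32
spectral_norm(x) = 8.16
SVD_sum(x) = [[-3.39, 3.8, -3.46], [2.94, -3.31, 3.01]] + [[-1.87,0.14,1.99], [-2.15,0.16,2.28]]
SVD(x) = [[-0.75, 0.66], [0.66, 0.75]] @ diag([8.156094554867561, 4.166643926718446]) @ [[0.55, -0.62, 0.56],[-0.69, 0.05, 0.73]]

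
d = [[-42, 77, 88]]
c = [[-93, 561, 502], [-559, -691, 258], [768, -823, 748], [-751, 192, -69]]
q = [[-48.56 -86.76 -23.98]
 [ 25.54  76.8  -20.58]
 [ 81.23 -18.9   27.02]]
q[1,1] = 76.8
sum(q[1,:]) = 81.76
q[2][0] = 81.23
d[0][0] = -42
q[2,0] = 81.23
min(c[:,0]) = -751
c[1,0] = -559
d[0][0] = -42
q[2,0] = 81.23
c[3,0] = -751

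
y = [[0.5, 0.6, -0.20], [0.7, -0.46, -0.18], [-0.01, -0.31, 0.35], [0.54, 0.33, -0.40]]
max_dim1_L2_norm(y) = 0.86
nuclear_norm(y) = 2.30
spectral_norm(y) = 1.17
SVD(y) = [[-0.63, 0.34, -0.59],  [-0.37, -0.88, 0.08],  [0.25, -0.34, -0.77],  [-0.63, 0.05, 0.23]] @ diag([1.173086306991521, 0.8386339755742133, 0.2894159141470726]) @ [[-0.78, -0.42, 0.46], [-0.5, 0.87, -0.06], [-0.37, -0.27, -0.89]]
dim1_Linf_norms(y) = [0.6, 0.7, 0.35, 0.54]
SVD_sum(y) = [[0.58, 0.31, -0.34], [0.34, 0.18, -0.2], [-0.23, -0.13, 0.14], [0.58, 0.31, -0.34]] + [[-0.14,0.25,-0.02], [0.37,-0.64,0.04], [0.14,-0.25,0.02], [-0.02,0.03,-0.00]] + [[0.06, 0.05, 0.15], [-0.01, -0.01, -0.02], [0.08, 0.06, 0.2], [-0.02, -0.02, -0.06]]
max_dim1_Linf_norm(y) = 0.7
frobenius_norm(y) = 1.47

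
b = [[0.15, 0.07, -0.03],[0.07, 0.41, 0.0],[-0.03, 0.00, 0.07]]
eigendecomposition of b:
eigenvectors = [[-0.25, -0.9, 0.36], [-0.97, 0.24, -0.07], [0.02, 0.37, 0.93]]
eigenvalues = [0.43, 0.14, 0.06]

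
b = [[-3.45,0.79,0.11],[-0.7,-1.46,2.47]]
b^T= [[-3.45,-0.7],[0.79,-1.46],[0.11,2.47]]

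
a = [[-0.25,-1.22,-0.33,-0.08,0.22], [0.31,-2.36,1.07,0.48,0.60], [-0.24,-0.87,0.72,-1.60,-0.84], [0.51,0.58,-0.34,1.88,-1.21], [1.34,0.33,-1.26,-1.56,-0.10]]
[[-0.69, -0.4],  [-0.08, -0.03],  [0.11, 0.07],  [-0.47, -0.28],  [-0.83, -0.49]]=a @ [[-0.06, -0.04], [0.42, 0.24], [0.77, 0.45], [-0.07, -0.04], [0.24, 0.14]]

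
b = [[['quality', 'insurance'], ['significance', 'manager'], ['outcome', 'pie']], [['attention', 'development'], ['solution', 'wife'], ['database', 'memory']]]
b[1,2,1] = 'memory'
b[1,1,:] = ['solution', 'wife']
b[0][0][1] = 'insurance'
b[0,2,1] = 'pie'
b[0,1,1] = 'manager'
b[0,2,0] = 'outcome'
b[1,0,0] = 'attention'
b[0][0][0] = 'quality'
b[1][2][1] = 'memory'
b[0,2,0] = 'outcome'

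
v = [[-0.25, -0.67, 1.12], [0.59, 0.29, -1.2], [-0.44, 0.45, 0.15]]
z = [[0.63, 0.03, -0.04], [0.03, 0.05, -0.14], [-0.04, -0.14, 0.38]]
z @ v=[[-0.12, -0.43, 0.66], [0.08, -0.07, -0.05], [-0.24, 0.16, 0.18]]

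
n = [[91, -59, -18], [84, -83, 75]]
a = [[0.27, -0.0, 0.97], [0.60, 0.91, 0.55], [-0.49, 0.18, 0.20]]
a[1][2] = 0.552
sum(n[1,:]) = 76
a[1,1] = 0.911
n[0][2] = -18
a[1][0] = 0.604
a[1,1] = 0.911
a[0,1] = -0.002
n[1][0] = 84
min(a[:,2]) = 0.205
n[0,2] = -18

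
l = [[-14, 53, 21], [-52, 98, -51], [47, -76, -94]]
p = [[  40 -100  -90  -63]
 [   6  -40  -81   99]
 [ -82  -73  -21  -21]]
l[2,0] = 47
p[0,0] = 40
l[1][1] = 98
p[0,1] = -100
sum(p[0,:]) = -213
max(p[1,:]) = 99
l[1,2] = -51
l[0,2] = 21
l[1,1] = 98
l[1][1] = 98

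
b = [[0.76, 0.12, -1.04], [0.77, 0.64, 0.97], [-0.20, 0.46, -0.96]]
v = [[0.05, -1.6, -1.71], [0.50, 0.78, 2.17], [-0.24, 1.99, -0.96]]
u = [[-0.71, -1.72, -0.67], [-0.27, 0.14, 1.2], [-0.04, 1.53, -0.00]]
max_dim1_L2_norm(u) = 1.98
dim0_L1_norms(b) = [1.73, 1.22, 2.97]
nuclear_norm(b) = 3.53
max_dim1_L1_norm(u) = 3.1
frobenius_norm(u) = 2.79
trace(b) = 0.44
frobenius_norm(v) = 4.00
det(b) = -1.24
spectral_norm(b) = 1.72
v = b + u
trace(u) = -0.57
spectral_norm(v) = 3.25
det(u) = 1.66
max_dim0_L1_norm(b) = 2.97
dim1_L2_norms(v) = [2.34, 2.36, 2.22]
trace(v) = -0.13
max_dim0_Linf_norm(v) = 2.17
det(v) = -2.21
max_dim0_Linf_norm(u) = 1.72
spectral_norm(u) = 2.45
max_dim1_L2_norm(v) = 2.36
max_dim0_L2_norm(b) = 1.72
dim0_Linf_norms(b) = [0.77, 0.64, 1.04]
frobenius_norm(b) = 2.19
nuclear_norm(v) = 5.86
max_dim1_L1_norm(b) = 2.38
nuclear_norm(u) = 4.22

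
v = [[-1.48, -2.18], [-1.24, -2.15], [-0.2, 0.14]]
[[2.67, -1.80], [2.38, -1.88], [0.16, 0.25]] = v @ [[-1.14, -0.46], [-0.45, 1.14]]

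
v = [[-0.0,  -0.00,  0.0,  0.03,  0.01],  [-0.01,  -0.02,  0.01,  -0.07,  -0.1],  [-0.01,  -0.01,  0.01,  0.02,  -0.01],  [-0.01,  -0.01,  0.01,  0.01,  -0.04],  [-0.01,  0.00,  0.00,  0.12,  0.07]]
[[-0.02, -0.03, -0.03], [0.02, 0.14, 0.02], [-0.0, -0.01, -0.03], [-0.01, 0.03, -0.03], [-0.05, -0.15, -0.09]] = v @ [[-0.60, -0.42, -0.89], [0.19, 0.37, 0.74], [0.95, -0.12, -0.06], [-0.62, -0.79, -1.11], [0.32, -0.91, 0.54]]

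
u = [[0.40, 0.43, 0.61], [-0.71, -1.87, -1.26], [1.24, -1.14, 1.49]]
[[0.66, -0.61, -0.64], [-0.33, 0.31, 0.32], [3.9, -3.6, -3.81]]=u@[[1.4,  -1.29,  -1.37],[-0.88,  0.81,  0.86],[0.78,  -0.72,  -0.76]]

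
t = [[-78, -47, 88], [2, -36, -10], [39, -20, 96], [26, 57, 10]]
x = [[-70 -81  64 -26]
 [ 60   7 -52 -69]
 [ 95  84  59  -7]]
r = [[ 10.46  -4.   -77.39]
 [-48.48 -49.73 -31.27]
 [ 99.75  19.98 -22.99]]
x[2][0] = 95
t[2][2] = 96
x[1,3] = -69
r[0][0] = 10.46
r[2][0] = 99.75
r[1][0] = -48.48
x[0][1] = -81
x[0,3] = -26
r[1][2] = -31.27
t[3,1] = 57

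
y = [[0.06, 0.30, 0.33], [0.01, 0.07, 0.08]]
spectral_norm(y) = 0.46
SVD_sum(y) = [[0.06, 0.30, 0.33],[0.01, 0.07, 0.08]] + [[0.00, 0.00, -0.0], [-0.0, -0.00, 0.0]]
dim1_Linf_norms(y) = [0.33, 0.08]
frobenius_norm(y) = 0.46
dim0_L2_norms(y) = [0.06, 0.31, 0.34]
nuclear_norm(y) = 0.47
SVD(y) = [[-0.97, -0.23], [-0.23, 0.97]] @ diag([0.46247049642358473, 0.00458693118796639]) @ [[-0.13, -0.67, -0.73], [-0.90, -0.24, 0.38]]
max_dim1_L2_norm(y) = 0.45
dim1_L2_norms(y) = [0.45, 0.11]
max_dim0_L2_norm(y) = 0.34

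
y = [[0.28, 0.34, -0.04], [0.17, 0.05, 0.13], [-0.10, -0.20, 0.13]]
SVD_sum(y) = [[0.28,  0.34,  -0.05], [0.08,  0.10,  -0.02], [-0.15,  -0.18,  0.03]] + [[0.0, -0.0, 0.01], [0.08, -0.05, 0.15], [0.05, -0.03, 0.10]] + [[-0.0, 0.00, 0.00], [0.0, -0.0, -0.00], [-0.01, 0.01, 0.01]]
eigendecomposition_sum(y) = [[0.37, 0.31, 0.09], [0.10, 0.08, 0.03], [-0.21, -0.18, -0.05]] + [[-0.03, 0.03, -0.03], [0.03, -0.03, 0.03], [0.02, -0.02, 0.02]] + [[-0.06,0.0,-0.10], [0.04,-0.0,0.07], [0.10,-0.0,0.17]]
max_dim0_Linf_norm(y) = 0.34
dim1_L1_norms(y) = [0.66, 0.35, 0.43]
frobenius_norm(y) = 0.56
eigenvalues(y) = [0.4, -0.04, 0.1]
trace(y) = 0.46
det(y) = -0.00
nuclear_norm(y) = 0.74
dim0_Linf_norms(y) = [0.28, 0.34, 0.13]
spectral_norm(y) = 0.52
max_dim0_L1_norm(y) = 0.59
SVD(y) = [[-0.86,-0.04,0.51], [-0.25,-0.84,-0.49], [0.45,-0.55,0.71]] @ diag([0.5159040416399154, 0.21072712088838197, 0.015398062920173872]) @ [[-0.64, -0.76, 0.12], [-0.47, 0.26, -0.85], [-0.62, 0.59, 0.52]]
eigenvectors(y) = [[-0.84, -0.65, -0.50], [-0.23, 0.66, 0.35], [0.49, 0.39, 0.79]]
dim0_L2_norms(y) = [0.34, 0.4, 0.19]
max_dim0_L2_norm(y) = 0.4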